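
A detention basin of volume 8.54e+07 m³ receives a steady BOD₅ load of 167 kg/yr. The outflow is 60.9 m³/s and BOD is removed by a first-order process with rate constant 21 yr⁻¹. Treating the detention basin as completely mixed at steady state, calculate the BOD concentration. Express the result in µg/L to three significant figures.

0.0449 µg/L

Outflow Q = 60.9 m³/s × 3.156e+07 s/yr = 1.922e+09 m³/yr.
Steady-state CSTR mass balance: W = Q·C + k·V·C, so C = W/(Q + kV).
Q + kV = 1.922e+09 + 21·8.54e+07 = 3.715e+09 m³/yr.
C = 167/3.715e+09 = 4.495e-08 kg/m³ = 4.495e-05 mg/L = 0.04495 µg/L.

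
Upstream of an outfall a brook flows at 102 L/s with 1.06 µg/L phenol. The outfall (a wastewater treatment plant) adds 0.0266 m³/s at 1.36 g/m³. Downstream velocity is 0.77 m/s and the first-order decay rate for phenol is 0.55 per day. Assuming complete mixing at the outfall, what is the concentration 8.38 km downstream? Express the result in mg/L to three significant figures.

102 L/s = 0.102 m³/s.
1.06 µg/L = 0.00106 mg/L.
After complete mixing, C₀ = (0.0266·1.36 + 0.102·0.00106) / 0.1286 = 0.2821 mg/L.
Travel time t = 8380 m / 0.77 m/s = 1.088e+04 s = 0.126 d.
C = 0.2821·exp(−0.55·0.126) = 0.2821·0.9331 = 0.2633 mg/L.

0.263 mg/L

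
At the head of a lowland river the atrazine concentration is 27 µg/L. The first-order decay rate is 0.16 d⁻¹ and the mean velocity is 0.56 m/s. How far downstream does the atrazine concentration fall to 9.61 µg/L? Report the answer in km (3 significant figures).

312 km

From C = C₀·e^(−kt), t = ln(C₀/C)/k = ln(27/9.61)/0.16 = 1.033/0.16 = 6.456 d.
Distance = v·t = 0.56 m/s × 5.578e+05 s = 3.124e+05 m = 312.4 km.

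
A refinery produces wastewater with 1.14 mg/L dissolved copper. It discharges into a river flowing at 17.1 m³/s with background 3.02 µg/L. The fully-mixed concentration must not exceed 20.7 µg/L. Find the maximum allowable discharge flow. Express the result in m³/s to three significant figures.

0.270 m³/s

3.02 µg/L = 0.00302 mg/L.
20.7 µg/L = 0.0207 mg/L.
Mass balance at complete mixing: C_std·(Q_w + Q_r) = Q_w·C_e + Q_r·C_b.
Rearranging, Q_w = Q_r·(C_std − C_b)/(C_e − C_std) = 17.1·(0.0207 − 0.00302) / (1.14 − 0.0207) = 0.2701 m³/s.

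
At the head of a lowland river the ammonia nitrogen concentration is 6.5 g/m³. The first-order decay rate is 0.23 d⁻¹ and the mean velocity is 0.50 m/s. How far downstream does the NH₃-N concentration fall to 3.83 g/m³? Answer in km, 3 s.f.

99.3 km

From C = C₀·e^(−kt), t = ln(C₀/C)/k = ln(6.5/3.83)/0.23 = 0.5289/0.23 = 2.3 d.
Distance = v·t = 0.50 m/s × 1.987e+05 s = 9.935e+04 m = 99.35 km.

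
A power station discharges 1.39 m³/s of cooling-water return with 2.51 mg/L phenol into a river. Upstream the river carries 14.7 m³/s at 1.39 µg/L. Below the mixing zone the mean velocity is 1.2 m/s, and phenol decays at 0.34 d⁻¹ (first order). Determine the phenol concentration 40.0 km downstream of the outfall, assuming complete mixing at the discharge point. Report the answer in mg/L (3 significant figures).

0.191 mg/L

1.39 µg/L = 0.00139 mg/L.
After complete mixing, C₀ = (1.39·2.51 + 14.7·0.00139) / 16.09 = 0.2181 mg/L.
Travel time t = 4e+04 m / 1.2 m/s = 3.333e+04 s = 0.3858 d.
C = 0.2181·exp(−0.34·0.3858) = 0.2181·0.8771 = 0.1913 mg/L.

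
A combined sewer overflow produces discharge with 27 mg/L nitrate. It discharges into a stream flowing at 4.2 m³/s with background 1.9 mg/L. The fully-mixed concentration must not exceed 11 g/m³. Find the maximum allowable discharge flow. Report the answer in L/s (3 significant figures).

Mass balance at complete mixing: C_std·(Q_w + Q_r) = Q_w·C_e + Q_r·C_b.
Rearranging, Q_w = Q_r·(C_std − C_b)/(C_e − C_std) = 4.2·(11 − 1.9) / (27 − 11) = 2.389 m³/s.
= 2389 L/s.

2390 L/s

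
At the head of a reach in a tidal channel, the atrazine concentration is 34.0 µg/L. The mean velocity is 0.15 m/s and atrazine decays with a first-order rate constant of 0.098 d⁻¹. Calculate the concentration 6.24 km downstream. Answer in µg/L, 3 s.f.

32.4 µg/L

Travel time t = 6.24 km / 0.15 m/s = 6240/0.15 = 4.16e+04 s = 0.4815 d.
First-order decay: C = 34.0·exp(−0.098·0.4815) = 34.0·0.9539 = 32.43 µg/L.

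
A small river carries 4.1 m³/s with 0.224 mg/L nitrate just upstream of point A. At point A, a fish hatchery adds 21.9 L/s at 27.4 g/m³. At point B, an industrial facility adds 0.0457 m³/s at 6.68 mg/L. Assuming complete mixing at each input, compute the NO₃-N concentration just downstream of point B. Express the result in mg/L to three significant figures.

0.438 mg/L

21.9 L/s = 0.0219 m³/s.
After input A: C = (4.1·0.224 + 0.0219·27.4) / 4.122 = 0.3684 mg/L.
After input B: C = (4.122·0.3684 + 0.0457·6.68) / 4.168 = 0.4376 mg/L.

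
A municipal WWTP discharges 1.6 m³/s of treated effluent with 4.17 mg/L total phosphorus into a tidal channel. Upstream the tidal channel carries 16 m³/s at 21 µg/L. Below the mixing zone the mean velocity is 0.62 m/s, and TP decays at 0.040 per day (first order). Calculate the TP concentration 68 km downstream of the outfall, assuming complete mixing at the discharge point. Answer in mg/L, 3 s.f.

21 µg/L = 0.021 mg/L.
After complete mixing, C₀ = (1.6·4.17 + 16·0.021) / 17.6 = 0.3982 mg/L.
Travel time t = 6.8e+04 m / 0.62 m/s = 1.097e+05 s = 1.269 d.
C = 0.3982·exp(−0.040·1.269) = 0.3982·0.9505 = 0.3785 mg/L.

0.378 mg/L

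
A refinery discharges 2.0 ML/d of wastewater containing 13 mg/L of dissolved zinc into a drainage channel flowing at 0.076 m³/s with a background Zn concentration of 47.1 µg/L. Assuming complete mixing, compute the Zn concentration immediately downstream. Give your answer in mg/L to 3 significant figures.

3.07 mg/L

2.0 ML/d = 0.02315 m³/s.
47.1 µg/L = 0.0471 mg/L.
Conservation of mass across the mixing zone: C = (0.02315·13 + 0.076·0.0471) / (0.02315 + 0.076) = 0.3045/0.09915 = 3.071 mg/L.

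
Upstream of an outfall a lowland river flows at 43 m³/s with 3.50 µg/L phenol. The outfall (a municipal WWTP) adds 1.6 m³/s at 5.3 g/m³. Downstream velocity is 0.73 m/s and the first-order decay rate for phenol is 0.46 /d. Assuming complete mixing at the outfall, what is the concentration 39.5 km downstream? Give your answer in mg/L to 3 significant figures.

0.145 mg/L

3.50 µg/L = 0.0035 mg/L.
After complete mixing, C₀ = (1.6·5.3 + 43·0.0035) / 44.6 = 0.1935 mg/L.
Travel time t = 3.95e+04 m / 0.73 m/s = 5.411e+04 s = 0.6263 d.
C = 0.1935·exp(−0.46·0.6263) = 0.1935·0.7497 = 0.1451 mg/L.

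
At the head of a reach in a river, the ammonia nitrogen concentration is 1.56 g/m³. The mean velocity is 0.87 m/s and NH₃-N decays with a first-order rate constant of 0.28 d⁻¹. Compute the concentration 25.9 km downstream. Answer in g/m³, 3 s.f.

1.42 g/m³

Travel time t = 25.9 km / 0.87 m/s = 2.59e+04/0.87 = 2.977e+04 s = 0.3446 d.
First-order decay: C = 1.56·exp(−0.28·0.3446) = 1.56·0.908 = 1.417 g/m³.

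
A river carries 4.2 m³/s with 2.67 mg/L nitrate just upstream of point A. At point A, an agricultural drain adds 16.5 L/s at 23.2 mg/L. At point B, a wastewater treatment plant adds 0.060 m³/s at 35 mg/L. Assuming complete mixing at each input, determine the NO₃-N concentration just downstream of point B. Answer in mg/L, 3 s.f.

3.20 mg/L

16.5 L/s = 0.0165 m³/s.
After input A: C = (4.2·2.67 + 0.0165·23.2) / 4.216 = 2.75 mg/L.
After input B: C = (4.216·2.75 + 0.06·35) / 4.276 = 3.203 mg/L.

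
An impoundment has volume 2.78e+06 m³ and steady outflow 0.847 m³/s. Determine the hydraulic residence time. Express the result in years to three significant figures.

Q = 0.847 m³/s × 3.156e+07 s/yr = 2.673e+07 m³/yr.
Hydraulic residence time τ = V/Q = 2.78e+06/2.673e+07 = 0.104 yr.

0.104 yr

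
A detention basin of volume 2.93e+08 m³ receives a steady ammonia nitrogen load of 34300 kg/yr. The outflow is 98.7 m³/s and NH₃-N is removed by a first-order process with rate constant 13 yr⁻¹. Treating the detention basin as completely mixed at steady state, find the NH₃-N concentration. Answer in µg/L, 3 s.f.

Outflow Q = 98.7 m³/s × 3.156e+07 s/yr = 3.115e+09 m³/yr.
Steady-state CSTR mass balance: W = Q·C + k·V·C, so C = W/(Q + kV).
Q + kV = 3.115e+09 + 13·2.93e+08 = 6.924e+09 m³/yr.
C = 34300/6.924e+09 = 4.954e-06 kg/m³ = 0.004954 mg/L = 4.954 µg/L.

4.95 µg/L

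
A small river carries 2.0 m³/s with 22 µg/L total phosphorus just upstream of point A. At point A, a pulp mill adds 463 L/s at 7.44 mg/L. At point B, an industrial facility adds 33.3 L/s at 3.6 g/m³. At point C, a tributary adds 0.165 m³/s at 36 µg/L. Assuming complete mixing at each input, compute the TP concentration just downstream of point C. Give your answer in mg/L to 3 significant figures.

22 µg/L = 0.022 mg/L.
463 L/s = 0.463 m³/s.
After input A: C = (2·0.022 + 0.463·7.44) / 2.463 = 1.416 mg/L.
33.3 L/s = 0.0333 m³/s.
After input B: C = (2.463·1.416 + 0.0333·3.6) / 2.496 = 1.446 mg/L.
36 µg/L = 0.036 mg/L.
After input C: C = (2.496·1.446 + 0.165·0.036) / 2.661 = 1.358 mg/L.

1.36 mg/L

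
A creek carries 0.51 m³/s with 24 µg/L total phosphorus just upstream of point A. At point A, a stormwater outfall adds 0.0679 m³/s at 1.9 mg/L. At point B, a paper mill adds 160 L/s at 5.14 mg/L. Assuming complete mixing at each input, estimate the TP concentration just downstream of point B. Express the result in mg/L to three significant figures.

24 µg/L = 0.024 mg/L.
After input A: C = (0.51·0.024 + 0.0679·1.9) / 0.5779 = 0.2444 mg/L.
160 L/s = 0.16 m³/s.
After input B: C = (0.5779·0.2444 + 0.16·5.14) / 0.7379 = 1.306 mg/L.

1.31 mg/L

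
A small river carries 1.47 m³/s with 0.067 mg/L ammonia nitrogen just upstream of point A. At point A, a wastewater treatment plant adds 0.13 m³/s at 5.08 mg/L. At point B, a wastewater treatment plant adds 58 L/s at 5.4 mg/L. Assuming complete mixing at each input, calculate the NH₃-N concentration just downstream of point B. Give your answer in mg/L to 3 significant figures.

After input A: C = (1.47·0.067 + 0.13·5.08) / 1.6 = 0.4743 mg/L.
58 L/s = 0.058 m³/s.
After input B: C = (1.6·0.4743 + 0.058·5.4) / 1.658 = 0.6466 mg/L.

0.647 mg/L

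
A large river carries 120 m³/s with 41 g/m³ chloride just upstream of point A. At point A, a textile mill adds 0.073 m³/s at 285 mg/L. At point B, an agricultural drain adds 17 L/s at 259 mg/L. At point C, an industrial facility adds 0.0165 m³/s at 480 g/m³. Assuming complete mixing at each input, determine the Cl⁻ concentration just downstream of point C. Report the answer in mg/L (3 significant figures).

41.2 mg/L

After input A: C = (120·41 + 0.073·285) / 120.1 = 41.15 mg/L.
17 L/s = 0.017 m³/s.
After input B: C = (120.1·41.15 + 0.017·259) / 120.1 = 41.18 mg/L.
After input C: C = (120.1·41.18 + 0.0165·480) / 120.1 = 41.24 mg/L.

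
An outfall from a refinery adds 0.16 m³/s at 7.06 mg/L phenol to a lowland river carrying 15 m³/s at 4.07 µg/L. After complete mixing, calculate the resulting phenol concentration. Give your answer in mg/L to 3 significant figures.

0.0785 mg/L

4.07 µg/L = 0.00407 mg/L.
By mass balance at complete mixing, C = (0.16·7.06 + 15·0.00407) / (0.16 + 15) = 1.191/15.16 = 0.07854 mg/L.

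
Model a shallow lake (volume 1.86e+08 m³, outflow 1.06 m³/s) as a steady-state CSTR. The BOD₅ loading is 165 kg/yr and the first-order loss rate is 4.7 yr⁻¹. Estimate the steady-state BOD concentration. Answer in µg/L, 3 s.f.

Outflow Q = 1.06 m³/s × 3.156e+07 s/yr = 3.345e+07 m³/yr.
Steady-state CSTR mass balance: W = Q·C + k·V·C, so C = W/(Q + kV).
Q + kV = 3.345e+07 + 4.7·1.86e+08 = 9.077e+08 m³/yr.
C = 165/9.077e+08 = 1.818e-07 kg/m³ = 0.0001818 mg/L = 0.1818 µg/L.

0.182 µg/L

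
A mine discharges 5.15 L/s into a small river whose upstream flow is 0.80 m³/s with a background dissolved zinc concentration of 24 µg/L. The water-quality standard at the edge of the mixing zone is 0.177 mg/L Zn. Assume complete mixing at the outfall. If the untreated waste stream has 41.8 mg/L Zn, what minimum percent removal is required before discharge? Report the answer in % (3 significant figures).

42.7 %

5.15 L/s = 0.00515 m³/s.
24 µg/L = 0.024 mg/L.
Mass balance: 0.177·0.8052 = 0.00515·Cₑ + 0.8·0.024.
Cₑ = (0.1425 − 0.0192) / 0.00515 = 23.94 mg/L.
Required removal = 1 − 23.94/41.8 = 42.72 %.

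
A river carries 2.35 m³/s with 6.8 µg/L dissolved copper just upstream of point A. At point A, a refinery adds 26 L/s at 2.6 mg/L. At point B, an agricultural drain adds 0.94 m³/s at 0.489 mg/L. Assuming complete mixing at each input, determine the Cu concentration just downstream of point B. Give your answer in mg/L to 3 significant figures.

6.8 µg/L = 0.0068 mg/L.
26 L/s = 0.026 m³/s.
After input A: C = (2.35·0.0068 + 0.026·2.6) / 2.376 = 0.03518 mg/L.
After input B: C = (2.376·0.03518 + 0.94·0.489) / 3.316 = 0.1638 mg/L.

0.164 mg/L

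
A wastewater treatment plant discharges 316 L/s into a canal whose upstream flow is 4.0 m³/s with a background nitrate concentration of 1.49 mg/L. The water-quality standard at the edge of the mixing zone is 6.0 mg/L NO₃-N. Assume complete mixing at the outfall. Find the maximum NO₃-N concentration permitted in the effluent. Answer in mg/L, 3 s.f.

63.1 mg/L

316 L/s = 0.316 m³/s.
Mass balance: 6·4.316 = 0.316·Cₑ + 4·1.49.
Cₑ = (25.9 − 5.96) / 0.316 = 63.09 mg/L.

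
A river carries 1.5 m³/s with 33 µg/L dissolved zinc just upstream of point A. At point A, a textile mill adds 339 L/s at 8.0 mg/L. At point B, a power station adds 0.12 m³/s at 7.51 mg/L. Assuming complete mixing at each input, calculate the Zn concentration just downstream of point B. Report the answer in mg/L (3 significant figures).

33 µg/L = 0.033 mg/L.
339 L/s = 0.339 m³/s.
After input A: C = (1.5·0.033 + 0.339·8) / 1.839 = 1.502 mg/L.
After input B: C = (1.839·1.502 + 0.12·7.51) / 1.959 = 1.87 mg/L.

1.87 mg/L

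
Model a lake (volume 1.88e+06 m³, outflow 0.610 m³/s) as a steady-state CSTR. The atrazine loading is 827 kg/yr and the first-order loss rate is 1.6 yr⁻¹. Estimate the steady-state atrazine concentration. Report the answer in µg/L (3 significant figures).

Outflow Q = 0.610 m³/s × 3.156e+07 s/yr = 1.925e+07 m³/yr.
Steady-state CSTR mass balance: W = Q·C + k·V·C, so C = W/(Q + kV).
Q + kV = 1.925e+07 + 1.6·1.88e+06 = 2.226e+07 m³/yr.
C = 827/2.226e+07 = 3.715e-05 kg/m³ = 0.03715 mg/L = 37.15 µg/L.

37.2 µg/L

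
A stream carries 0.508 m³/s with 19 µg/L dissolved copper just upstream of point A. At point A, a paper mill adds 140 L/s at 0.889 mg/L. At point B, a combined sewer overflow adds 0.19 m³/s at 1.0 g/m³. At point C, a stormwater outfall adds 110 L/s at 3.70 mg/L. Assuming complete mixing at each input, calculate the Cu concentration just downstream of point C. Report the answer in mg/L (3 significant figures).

0.771 mg/L

19 µg/L = 0.019 mg/L.
140 L/s = 0.14 m³/s.
After input A: C = (0.508·0.019 + 0.14·0.889) / 0.648 = 0.207 mg/L.
After input B: C = (0.648·0.207 + 0.19·1) / 0.838 = 0.3868 mg/L.
110 L/s = 0.11 m³/s.
After input C: C = (0.838·0.3868 + 0.11·3.7) / 0.948 = 0.7712 mg/L.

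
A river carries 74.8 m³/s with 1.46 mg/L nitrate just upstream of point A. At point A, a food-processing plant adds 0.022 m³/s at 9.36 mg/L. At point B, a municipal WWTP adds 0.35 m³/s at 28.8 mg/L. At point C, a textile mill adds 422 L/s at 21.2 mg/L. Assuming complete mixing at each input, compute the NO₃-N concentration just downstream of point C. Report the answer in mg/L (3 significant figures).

After input A: C = (74.8·1.46 + 0.022·9.36) / 74.82 = 1.462 mg/L.
After input B: C = (74.82·1.462 + 0.35·28.8) / 75.17 = 1.59 mg/L.
422 L/s = 0.422 m³/s.
After input C: C = (75.17·1.59 + 0.422·21.2) / 75.59 = 1.699 mg/L.

1.70 mg/L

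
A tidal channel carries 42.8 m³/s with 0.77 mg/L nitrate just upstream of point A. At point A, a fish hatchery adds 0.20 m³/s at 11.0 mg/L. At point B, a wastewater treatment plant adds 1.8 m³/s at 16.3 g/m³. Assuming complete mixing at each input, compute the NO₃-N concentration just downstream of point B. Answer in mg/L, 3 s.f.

After input A: C = (42.8·0.77 + 0.2·11) / 43 = 0.8176 mg/L.
After input B: C = (43·0.8176 + 1.8·16.3) / 44.8 = 1.44 mg/L.

1.44 mg/L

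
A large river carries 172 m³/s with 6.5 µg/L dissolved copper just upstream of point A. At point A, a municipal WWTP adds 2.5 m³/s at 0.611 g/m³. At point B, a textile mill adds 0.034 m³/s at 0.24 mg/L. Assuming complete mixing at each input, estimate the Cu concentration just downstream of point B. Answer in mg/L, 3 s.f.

6.5 µg/L = 0.0065 mg/L.
After input A: C = (172·0.0065 + 2.5·0.611) / 174.5 = 0.01516 mg/L.
After input B: C = (174.5·0.01516 + 0.034·0.24) / 174.5 = 0.0152 mg/L.

0.0152 mg/L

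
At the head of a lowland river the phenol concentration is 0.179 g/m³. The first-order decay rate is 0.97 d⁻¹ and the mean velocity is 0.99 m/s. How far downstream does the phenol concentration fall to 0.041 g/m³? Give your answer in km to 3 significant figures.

130 km

From C = C₀·e^(−kt), t = ln(C₀/C)/k = ln(0.179/0.041)/0.97 = 1.474/0.97 = 1.519 d.
Distance = v·t = 0.99 m/s × 1.313e+05 s = 1.3e+05 m = 130 km.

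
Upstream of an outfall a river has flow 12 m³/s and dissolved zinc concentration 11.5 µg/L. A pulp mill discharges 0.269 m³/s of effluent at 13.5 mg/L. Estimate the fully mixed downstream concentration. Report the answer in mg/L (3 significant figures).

0.307 mg/L

11.5 µg/L = 0.0115 mg/L.
Flow-weighted mixing gives C = (0.269·13.5 + 12·0.0115) / (0.269 + 12) = 3.77/12.27 = 0.3072 mg/L.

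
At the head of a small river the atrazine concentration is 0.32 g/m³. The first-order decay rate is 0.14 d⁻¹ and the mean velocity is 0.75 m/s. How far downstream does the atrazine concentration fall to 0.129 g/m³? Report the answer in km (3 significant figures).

From C = C₀·e^(−kt), t = ln(C₀/C)/k = ln(0.32/0.129)/0.14 = 0.9085/0.14 = 6.489 d.
Distance = v·t = 0.75 m/s × 5.607e+05 s = 4.205e+05 m = 420.5 km.

421 km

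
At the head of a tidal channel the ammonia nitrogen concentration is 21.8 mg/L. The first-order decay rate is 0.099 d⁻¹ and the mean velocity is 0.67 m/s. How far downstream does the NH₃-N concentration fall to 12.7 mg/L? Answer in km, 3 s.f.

From C = C₀·e^(−kt), t = ln(C₀/C)/k = ln(21.8/12.7)/0.099 = 0.5403/0.099 = 5.458 d.
Distance = v·t = 0.67 m/s × 4.715e+05 s = 3.159e+05 m = 315.9 km.

316 km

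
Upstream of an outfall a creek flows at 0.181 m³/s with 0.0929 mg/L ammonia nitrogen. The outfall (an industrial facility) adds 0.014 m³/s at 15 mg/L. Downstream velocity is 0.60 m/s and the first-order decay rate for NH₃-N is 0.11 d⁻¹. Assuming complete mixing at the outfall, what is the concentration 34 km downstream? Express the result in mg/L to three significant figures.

1.08 mg/L

After complete mixing, C₀ = (0.014·15 + 0.181·0.0929) / 0.195 = 1.163 mg/L.
Travel time t = 3.4e+04 m / 0.60 m/s = 5.667e+04 s = 0.6559 d.
C = 1.163·exp(−0.11·0.6559) = 1.163·0.9304 = 1.082 mg/L.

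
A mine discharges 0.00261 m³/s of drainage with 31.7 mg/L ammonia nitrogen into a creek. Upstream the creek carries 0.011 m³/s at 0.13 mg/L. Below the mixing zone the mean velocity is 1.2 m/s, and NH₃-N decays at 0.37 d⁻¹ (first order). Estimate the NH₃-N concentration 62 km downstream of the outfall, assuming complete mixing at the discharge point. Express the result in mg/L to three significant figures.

After complete mixing, C₀ = (0.00261·31.7 + 0.011·0.13) / 0.01361 = 6.184 mg/L.
Travel time t = 6.2e+04 m / 1.2 m/s = 5.167e+04 s = 0.598 d.
C = 6.184·exp(−0.37·0.598) = 6.184·0.8015 = 4.957 mg/L.

4.96 mg/L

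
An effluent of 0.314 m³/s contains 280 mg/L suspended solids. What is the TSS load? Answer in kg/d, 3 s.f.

7600 kg/d

Mass flux = Q·C = 0.314 m³/s × 280 g/m³ = 87.92 g/s.
= 87.92 g/s × 86.4 = 7596 kg/d.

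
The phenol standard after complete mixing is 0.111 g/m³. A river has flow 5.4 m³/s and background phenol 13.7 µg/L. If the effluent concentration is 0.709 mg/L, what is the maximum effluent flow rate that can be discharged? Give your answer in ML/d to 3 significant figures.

13.7 µg/L = 0.0137 mg/L.
Mass balance at complete mixing: C_std·(Q_w + Q_r) = Q_w·C_e + Q_r·C_b.
Rearranging, Q_w = Q_r·(C_std − C_b)/(C_e − C_std) = 5.4·(0.111 − 0.0137) / (0.709 − 0.111) = 0.8786 m³/s.
= 75.91 ML/d.

75.9 ML/d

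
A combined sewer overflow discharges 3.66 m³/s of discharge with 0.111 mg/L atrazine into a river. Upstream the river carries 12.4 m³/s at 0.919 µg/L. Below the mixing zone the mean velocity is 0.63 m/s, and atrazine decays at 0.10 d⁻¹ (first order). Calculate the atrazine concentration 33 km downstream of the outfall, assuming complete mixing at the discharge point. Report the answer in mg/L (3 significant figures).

0.919 µg/L = 0.000919 mg/L.
After complete mixing, C₀ = (3.66·0.111 + 12.4·0.000919) / 16.06 = 0.02601 mg/L.
Travel time t = 3.3e+04 m / 0.63 m/s = 5.238e+04 s = 0.6063 d.
C = 0.02601·exp(−0.10·0.6063) = 0.02601·0.9412 = 0.02448 mg/L.

0.0245 mg/L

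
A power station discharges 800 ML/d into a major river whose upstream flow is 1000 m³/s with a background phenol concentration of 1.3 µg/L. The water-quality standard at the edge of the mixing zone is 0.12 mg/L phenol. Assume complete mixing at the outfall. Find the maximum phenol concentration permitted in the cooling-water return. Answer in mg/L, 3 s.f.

800 ML/d = 9.259 m³/s.
1.3 µg/L = 0.0013 mg/L.
Mass balance: 0.12·1009 = 9.259·Cₑ + 1000·0.0013.
Cₑ = (121.1 − 1.3) / 9.259 = 12.94 mg/L.

12.9 mg/L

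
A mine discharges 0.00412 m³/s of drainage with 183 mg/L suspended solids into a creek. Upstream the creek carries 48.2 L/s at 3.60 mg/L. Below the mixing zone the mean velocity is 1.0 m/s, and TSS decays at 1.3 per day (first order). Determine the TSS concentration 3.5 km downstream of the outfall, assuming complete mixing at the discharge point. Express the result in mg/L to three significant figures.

48.2 L/s = 0.0482 m³/s.
After complete mixing, C₀ = (0.00412·183 + 0.0482·3.6) / 0.05232 = 17.73 mg/L.
Travel time t = 3500 m / 1.0 m/s = 3500 s = 0.04051 d.
C = 17.73·exp(−1.3·0.04051) = 17.73·0.9487 = 16.82 mg/L.

16.8 mg/L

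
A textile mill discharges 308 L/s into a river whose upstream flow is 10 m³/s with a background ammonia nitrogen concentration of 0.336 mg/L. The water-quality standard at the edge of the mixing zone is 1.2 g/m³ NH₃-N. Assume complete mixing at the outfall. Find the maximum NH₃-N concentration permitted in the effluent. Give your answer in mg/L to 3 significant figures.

29.3 mg/L

308 L/s = 0.308 m³/s.
Mass balance: 1.2·10.31 = 0.308·Cₑ + 10·0.336.
Cₑ = (12.37 − 3.36) / 0.308 = 29.25 mg/L.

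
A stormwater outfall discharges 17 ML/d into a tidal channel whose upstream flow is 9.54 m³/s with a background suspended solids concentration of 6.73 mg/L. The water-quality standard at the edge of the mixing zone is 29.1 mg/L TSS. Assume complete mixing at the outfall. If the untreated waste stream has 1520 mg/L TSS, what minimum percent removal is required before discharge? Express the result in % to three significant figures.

17 ML/d = 0.1968 m³/s.
Mass balance: 29.1·9.737 = 0.1968·Cₑ + 9.54·6.73.
Cₑ = (283.3 − 64.2) / 0.1968 = 1114 mg/L.
Required removal = 1 − 1114/1520 = 26.73 %.

26.7 %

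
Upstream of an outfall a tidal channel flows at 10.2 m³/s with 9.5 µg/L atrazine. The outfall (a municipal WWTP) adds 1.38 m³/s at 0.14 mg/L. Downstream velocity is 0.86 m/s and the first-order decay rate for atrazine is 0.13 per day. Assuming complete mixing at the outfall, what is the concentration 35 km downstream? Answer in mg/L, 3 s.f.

0.0236 mg/L

9.5 µg/L = 0.0095 mg/L.
After complete mixing, C₀ = (1.38·0.14 + 10.2·0.0095) / 11.58 = 0.02505 mg/L.
Travel time t = 3.5e+04 m / 0.86 m/s = 4.07e+04 s = 0.471 d.
C = 0.02505·exp(−0.13·0.471) = 0.02505·0.9406 = 0.02356 mg/L.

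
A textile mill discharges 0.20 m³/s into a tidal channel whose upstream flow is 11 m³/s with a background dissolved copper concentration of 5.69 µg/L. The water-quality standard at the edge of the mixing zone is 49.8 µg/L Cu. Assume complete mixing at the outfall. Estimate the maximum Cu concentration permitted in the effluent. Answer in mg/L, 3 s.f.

2.48 mg/L

5.69 µg/L = 0.00569 mg/L.
49.8 µg/L = 0.0498 mg/L.
Mass balance: 0.0498·11.2 = 0.2·Cₑ + 11·0.00569.
Cₑ = (0.5578 − 0.06259) / 0.2 = 2.476 mg/L.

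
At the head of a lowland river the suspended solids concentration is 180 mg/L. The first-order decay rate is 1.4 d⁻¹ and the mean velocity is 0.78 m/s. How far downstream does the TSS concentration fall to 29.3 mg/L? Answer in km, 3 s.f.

From C = C₀·e^(−kt), t = ln(C₀/C)/k = ln(180/29.3)/1.4 = 1.815/1.4 = 1.297 d.
Distance = v·t = 0.78 m/s × 1.12e+05 s = 8.739e+04 m = 87.39 km.

87.4 km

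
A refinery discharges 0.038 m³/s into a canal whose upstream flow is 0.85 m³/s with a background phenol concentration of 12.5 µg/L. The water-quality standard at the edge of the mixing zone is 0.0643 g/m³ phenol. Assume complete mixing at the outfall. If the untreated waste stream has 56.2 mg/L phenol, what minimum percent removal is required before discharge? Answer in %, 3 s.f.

12.5 µg/L = 0.0125 mg/L.
Mass balance: 0.0643·0.888 = 0.038·Cₑ + 0.85·0.0125.
Cₑ = (0.0571 − 0.01063) / 0.038 = 1.223 mg/L.
Required removal = 1 − 1.223/56.2 = 97.82 %.

97.8 %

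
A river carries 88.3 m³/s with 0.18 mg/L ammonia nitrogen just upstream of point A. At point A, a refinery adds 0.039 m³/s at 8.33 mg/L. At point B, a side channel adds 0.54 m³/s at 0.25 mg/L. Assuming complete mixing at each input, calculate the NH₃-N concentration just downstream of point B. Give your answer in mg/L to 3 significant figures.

0.184 mg/L

After input A: C = (88.3·0.18 + 0.039·8.33) / 88.34 = 0.1836 mg/L.
After input B: C = (88.34·0.1836 + 0.54·0.25) / 88.88 = 0.184 mg/L.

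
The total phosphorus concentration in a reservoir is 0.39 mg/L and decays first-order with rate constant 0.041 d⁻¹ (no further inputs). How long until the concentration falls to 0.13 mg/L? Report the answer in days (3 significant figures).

26.8 d

t = ln(C₀/C)/k = ln(0.39/0.13)/0.041 = 1.099/0.041 = 26.8 d.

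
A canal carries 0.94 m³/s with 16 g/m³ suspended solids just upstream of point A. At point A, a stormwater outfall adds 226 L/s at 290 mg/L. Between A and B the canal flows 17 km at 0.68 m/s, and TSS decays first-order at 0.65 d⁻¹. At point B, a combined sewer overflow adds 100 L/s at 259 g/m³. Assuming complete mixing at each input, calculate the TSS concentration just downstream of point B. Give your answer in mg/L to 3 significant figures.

226 L/s = 0.226 m³/s.
After input A: C = (0.94·16 + 0.226·290) / 1.166 = 69.11 mg/L.
Over the 17 km reach to input B (t = 2.5e+04 s = 0.2894 d), decay gives C = 69.11·exp(−0.65·0.2894) = 57.26 mg/L.
100 L/s = 0.1 m³/s.
After input B: C = (1.166·57.26 + 0.1·259) / 1.266 = 73.19 mg/L.

73.2 mg/L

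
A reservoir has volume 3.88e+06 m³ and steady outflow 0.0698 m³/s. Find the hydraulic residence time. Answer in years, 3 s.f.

1.76 yr

Q = 0.0698 m³/s × 3.156e+07 s/yr = 2.203e+06 m³/yr.
Hydraulic residence time τ = V/Q = 3.88e+06/2.203e+06 = 1.761 yr.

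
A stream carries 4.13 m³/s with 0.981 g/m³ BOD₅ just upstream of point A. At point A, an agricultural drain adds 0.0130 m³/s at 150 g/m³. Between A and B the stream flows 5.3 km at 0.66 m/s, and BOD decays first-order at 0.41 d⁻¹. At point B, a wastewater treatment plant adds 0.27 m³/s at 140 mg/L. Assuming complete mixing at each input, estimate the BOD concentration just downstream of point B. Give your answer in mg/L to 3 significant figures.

9.87 mg/L

After input A: C = (4.13·0.981 + 0.013·150) / 4.143 = 1.449 mg/L.
Over the 5.3 km reach to input B (t = 8030 s = 0.09294 d), decay gives C = 1.449·exp(−0.41·0.09294) = 1.394 mg/L.
After input B: C = (4.143·1.394 + 0.27·140) / 4.413 = 9.875 mg/L.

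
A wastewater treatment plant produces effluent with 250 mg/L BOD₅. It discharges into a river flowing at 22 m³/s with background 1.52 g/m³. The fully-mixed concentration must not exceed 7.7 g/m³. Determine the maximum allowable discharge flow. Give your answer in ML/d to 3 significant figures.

48.5 ML/d

Mass balance at complete mixing: C_std·(Q_w + Q_r) = Q_w·C_e + Q_r·C_b.
Rearranging, Q_w = Q_r·(C_std − C_b)/(C_e − C_std) = 22·(7.7 − 1.52) / (250 − 7.7) = 0.5611 m³/s.
= 48.48 ML/d.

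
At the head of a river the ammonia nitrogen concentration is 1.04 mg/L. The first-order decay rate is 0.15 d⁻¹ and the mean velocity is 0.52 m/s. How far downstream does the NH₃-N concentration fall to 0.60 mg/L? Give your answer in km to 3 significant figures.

From C = C₀·e^(−kt), t = ln(C₀/C)/k = ln(1.04/0.60)/0.15 = 0.55/0.15 = 3.667 d.
Distance = v·t = 0.52 m/s × 3.168e+05 s = 1.647e+05 m = 164.7 km.

165 km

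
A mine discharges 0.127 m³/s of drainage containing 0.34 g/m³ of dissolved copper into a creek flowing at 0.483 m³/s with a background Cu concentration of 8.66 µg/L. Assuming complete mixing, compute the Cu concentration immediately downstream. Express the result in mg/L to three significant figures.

0.0776 mg/L

8.66 µg/L = 0.00866 mg/L.
Flow-weighted mixing gives C = (0.127·0.34 + 0.483·0.00866) / (0.127 + 0.483) = 0.04736/0.61 = 0.07764 mg/L.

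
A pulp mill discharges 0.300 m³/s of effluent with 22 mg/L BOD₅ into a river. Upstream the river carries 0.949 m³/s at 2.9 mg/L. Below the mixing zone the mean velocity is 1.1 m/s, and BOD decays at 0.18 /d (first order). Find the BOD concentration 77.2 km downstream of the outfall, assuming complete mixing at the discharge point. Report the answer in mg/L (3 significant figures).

6.47 mg/L

After complete mixing, C₀ = (0.3·22 + 0.949·2.9) / 1.249 = 7.488 mg/L.
Travel time t = 7.72e+04 m / 1.1 m/s = 7.018e+04 s = 0.8123 d.
C = 7.488·exp(−0.18·0.8123) = 7.488·0.864 = 6.469 mg/L.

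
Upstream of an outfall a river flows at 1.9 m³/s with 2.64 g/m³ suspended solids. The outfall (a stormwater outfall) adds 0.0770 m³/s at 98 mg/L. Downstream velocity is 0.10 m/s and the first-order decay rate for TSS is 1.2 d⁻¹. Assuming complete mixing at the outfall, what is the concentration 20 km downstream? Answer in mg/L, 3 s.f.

0.395 mg/L

After complete mixing, C₀ = (0.077·98 + 1.9·2.64) / 1.977 = 6.354 mg/L.
Travel time t = 2e+04 m / 0.10 m/s = 2e+05 s = 2.315 d.
C = 6.354·exp(−1.2·2.315) = 6.354·0.06218 = 0.3951 mg/L.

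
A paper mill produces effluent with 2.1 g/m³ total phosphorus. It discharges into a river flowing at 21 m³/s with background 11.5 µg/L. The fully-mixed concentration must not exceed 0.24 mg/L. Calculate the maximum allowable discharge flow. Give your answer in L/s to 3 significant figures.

2580 L/s

11.5 µg/L = 0.0115 mg/L.
Mass balance at complete mixing: C_std·(Q_w + Q_r) = Q_w·C_e + Q_r·C_b.
Rearranging, Q_w = Q_r·(C_std − C_b)/(C_e − C_std) = 21·(0.24 − 0.0115) / (2.1 − 0.24) = 2.58 m³/s.
= 2580 L/s.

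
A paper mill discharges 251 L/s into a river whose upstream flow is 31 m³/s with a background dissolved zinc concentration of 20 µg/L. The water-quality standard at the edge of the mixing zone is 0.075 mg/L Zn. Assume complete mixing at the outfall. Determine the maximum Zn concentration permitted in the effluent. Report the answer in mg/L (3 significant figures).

6.87 mg/L

251 L/s = 0.251 m³/s.
20 µg/L = 0.02 mg/L.
Mass balance: 0.075·31.25 = 0.251·Cₑ + 31·0.02.
Cₑ = (2.344 − 0.62) / 0.251 = 6.868 mg/L.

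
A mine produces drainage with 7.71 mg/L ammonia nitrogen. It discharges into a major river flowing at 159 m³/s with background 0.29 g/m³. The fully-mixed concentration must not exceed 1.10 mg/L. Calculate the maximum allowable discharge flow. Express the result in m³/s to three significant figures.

Mass balance at complete mixing: C_std·(Q_w + Q_r) = Q_w·C_e + Q_r·C_b.
Rearranging, Q_w = Q_r·(C_std − C_b)/(C_e − C_std) = 159·(1.1 − 0.29) / (7.71 − 1.1) = 19.48 m³/s.

19.5 m³/s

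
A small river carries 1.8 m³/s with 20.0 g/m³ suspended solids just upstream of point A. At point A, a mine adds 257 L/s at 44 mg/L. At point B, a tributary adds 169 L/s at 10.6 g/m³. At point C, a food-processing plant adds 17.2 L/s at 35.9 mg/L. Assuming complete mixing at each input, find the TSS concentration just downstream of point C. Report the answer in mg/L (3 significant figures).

22.2 mg/L

257 L/s = 0.257 m³/s.
After input A: C = (1.8·20 + 0.257·44) / 2.057 = 23 mg/L.
169 L/s = 0.169 m³/s.
After input B: C = (2.057·23 + 0.169·10.6) / 2.226 = 22.06 mg/L.
17.2 L/s = 0.0172 m³/s.
After input C: C = (2.226·22.06 + 0.0172·35.9) / 2.243 = 22.16 mg/L.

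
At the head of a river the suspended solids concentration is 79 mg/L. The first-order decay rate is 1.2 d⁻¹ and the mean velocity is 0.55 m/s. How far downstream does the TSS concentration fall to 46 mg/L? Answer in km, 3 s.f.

From C = C₀·e^(−kt), t = ln(C₀/C)/k = ln(79/46)/1.2 = 0.5408/1.2 = 0.4507 d.
Distance = v·t = 0.55 m/s × 3.894e+04 s = 2.142e+04 m = 21.42 km.

21.4 km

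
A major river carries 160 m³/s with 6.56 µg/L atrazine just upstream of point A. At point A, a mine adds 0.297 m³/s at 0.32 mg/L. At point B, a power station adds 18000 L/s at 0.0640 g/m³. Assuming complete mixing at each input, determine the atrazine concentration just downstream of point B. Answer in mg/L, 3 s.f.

6.56 µg/L = 0.00656 mg/L.
After input A: C = (160·0.00656 + 0.297·0.32) / 160.3 = 0.007141 mg/L.
18000 L/s = 18 m³/s.
After input B: C = (160.3·0.007141 + 18·0.064) / 178.3 = 0.01288 mg/L.

0.0129 mg/L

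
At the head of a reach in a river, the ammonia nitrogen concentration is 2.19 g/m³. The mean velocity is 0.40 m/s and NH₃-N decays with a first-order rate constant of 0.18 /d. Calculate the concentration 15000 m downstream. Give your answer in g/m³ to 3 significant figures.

2.03 g/m³

Travel time t = 15000 m / 0.40 m/s = 1.5e+04/0.40 = 3.75e+04 s = 0.434 d.
First-order decay: C = 2.19·exp(−0.18·0.434) = 2.19·0.9248 = 2.025 g/m³.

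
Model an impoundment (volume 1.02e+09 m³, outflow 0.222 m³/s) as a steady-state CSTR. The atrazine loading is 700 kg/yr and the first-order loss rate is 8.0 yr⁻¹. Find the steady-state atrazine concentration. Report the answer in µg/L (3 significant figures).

Outflow Q = 0.222 m³/s × 3.156e+07 s/yr = 7.006e+06 m³/yr.
Steady-state CSTR mass balance: W = Q·C + k·V·C, so C = W/(Q + kV).
Q + kV = 7.006e+06 + 8.0·1.02e+09 = 8.167e+09 m³/yr.
C = 700/8.167e+09 = 8.571e-08 kg/m³ = 8.571e-05 mg/L = 0.08571 µg/L.

0.0857 µg/L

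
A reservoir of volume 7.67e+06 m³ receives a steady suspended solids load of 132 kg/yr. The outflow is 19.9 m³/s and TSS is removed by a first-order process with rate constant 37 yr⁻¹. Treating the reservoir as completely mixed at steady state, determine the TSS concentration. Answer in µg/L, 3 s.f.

Outflow Q = 19.9 m³/s × 3.156e+07 s/yr = 6.28e+08 m³/yr.
Steady-state CSTR mass balance: W = Q·C + k·V·C, so C = W/(Q + kV).
Q + kV = 6.28e+08 + 37·7.67e+06 = 9.118e+08 m³/yr.
C = 132/9.118e+08 = 1.448e-07 kg/m³ = 0.0001448 mg/L = 0.1448 µg/L.

0.145 µg/L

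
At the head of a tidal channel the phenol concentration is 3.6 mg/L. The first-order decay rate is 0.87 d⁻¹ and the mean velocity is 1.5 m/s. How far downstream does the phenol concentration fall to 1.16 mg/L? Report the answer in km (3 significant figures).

169 km

From C = C₀·e^(−kt), t = ln(C₀/C)/k = ln(3.6/1.16)/0.87 = 1.133/0.87 = 1.302 d.
Distance = v·t = 1.5 m/s × 1.125e+05 s = 1.687e+05 m = 168.7 km.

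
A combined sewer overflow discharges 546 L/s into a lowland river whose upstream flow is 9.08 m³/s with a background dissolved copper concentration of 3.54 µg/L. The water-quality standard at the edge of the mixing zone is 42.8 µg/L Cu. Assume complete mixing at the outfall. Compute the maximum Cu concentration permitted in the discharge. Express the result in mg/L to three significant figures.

0.696 mg/L

546 L/s = 0.546 m³/s.
3.54 µg/L = 0.00354 mg/L.
42.8 µg/L = 0.0428 mg/L.
Mass balance: 0.0428·9.626 = 0.546·Cₑ + 9.08·0.00354.
Cₑ = (0.412 − 0.03214) / 0.546 = 0.6957 mg/L.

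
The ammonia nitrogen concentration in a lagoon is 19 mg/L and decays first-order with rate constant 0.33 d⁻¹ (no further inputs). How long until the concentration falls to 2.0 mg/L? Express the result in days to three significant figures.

t = ln(C₀/C)/k = ln(19/2.0)/0.33 = 2.251/0.33 = 6.822 d.

6.82 d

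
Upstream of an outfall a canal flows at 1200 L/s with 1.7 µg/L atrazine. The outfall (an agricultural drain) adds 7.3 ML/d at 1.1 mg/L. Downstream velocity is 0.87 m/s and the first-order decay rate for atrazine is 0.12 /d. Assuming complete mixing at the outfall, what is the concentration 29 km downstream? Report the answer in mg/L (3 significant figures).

7.3 ML/d = 0.08449 m³/s.
1200 L/s = 1.2 m³/s.
1.7 µg/L = 0.0017 mg/L.
After complete mixing, C₀ = (0.08449·1.1 + 1.2·0.0017) / 1.284 = 0.07394 mg/L.
Travel time t = 2.9e+04 m / 0.87 m/s = 3.333e+04 s = 0.3858 d.
C = 0.07394·exp(−0.12·0.3858) = 0.07394·0.9548 = 0.0706 mg/L.

0.0706 mg/L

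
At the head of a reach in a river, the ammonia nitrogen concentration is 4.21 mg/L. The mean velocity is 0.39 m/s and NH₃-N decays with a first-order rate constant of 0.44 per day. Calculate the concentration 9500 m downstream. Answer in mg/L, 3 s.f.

Travel time t = 9500 m / 0.39 m/s = 9500/0.39 = 2.436e+04 s = 0.2819 d.
First-order decay: C = 4.21·exp(−0.44·0.2819) = 4.21·0.8833 = 3.719 mg/L.

3.72 mg/L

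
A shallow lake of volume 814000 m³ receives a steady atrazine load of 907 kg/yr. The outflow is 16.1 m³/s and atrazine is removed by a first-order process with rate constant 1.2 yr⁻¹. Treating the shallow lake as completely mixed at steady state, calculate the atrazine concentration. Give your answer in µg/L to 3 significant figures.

1.78 µg/L

Outflow Q = 16.1 m³/s × 3.156e+07 s/yr = 5.081e+08 m³/yr.
Steady-state CSTR mass balance: W = Q·C + k·V·C, so C = W/(Q + kV).
Q + kV = 5.081e+08 + 1.2·814000 = 5.091e+08 m³/yr.
C = 907/5.091e+08 = 1.782e-06 kg/m³ = 0.001782 mg/L = 1.782 µg/L.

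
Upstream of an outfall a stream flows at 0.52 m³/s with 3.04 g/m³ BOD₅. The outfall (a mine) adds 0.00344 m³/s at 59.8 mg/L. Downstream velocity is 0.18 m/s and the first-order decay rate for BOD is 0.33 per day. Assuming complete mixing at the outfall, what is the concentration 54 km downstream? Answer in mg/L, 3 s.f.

1.09 mg/L

After complete mixing, C₀ = (0.00344·59.8 + 0.52·3.04) / 0.5234 = 3.413 mg/L.
Travel time t = 5.4e+04 m / 0.18 m/s = 3e+05 s = 3.472 d.
C = 3.413·exp(−0.33·3.472) = 3.413·0.318 = 1.085 mg/L.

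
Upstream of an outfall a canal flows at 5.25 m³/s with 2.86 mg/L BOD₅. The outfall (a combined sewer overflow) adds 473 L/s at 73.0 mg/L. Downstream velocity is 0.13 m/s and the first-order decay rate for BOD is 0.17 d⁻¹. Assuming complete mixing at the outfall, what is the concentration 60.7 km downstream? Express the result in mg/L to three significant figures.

473 L/s = 0.473 m³/s.
After complete mixing, C₀ = (0.473·73 + 5.25·2.86) / 5.723 = 8.657 mg/L.
Travel time t = 6.07e+04 m / 0.13 m/s = 4.669e+05 s = 5.404 d.
C = 8.657·exp(−0.17·5.404) = 8.657·0.399 = 3.454 mg/L.

3.45 mg/L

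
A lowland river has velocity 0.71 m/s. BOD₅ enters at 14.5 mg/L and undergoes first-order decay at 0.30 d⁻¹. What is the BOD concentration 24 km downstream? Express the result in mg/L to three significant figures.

Travel time t = 24 km / 0.71 m/s = 2.4e+04/0.71 = 3.38e+04 s = 0.3912 d.
First-order decay: C = 14.5·exp(−0.30·0.3912) = 14.5·0.8893 = 12.89 mg/L.

12.9 mg/L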